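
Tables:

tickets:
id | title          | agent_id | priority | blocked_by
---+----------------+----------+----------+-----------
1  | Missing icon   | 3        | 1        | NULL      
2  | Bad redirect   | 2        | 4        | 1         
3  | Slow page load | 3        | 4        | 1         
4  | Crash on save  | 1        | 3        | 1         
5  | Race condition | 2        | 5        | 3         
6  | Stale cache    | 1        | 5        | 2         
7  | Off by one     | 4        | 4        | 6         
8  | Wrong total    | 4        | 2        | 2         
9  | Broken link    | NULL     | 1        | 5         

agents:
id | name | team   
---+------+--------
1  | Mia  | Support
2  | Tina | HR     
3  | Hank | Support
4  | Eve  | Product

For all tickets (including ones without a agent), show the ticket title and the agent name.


LEFT JOIN keeps every row from tickets (the left table); where agent_id has no match in agents, the agent columns become NULL. Walk through each ticket:
  - ticket 1 (Missing icon): agent_id=3 -> matches Hank
  - ticket 2 (Bad redirect): agent_id=2 -> matches Tina
  - ticket 3 (Slow page load): agent_id=3 -> matches Hank
  - ticket 4 (Crash on save): agent_id=1 -> matches Mia
  - ticket 5 (Race condition): agent_id=2 -> matches Tina
  - ticket 6 (Stale cache): agent_id=1 -> matches Mia
  - ticket 7 (Off by one): agent_id=4 -> matches Eve
  - ticket 8 (Wrong total): agent_id=4 -> matches Eve
  - ticket 9 (Broken link): agent_id=NULL, no match -> kept with NULL
All 9 rows appear; 1 has NULL agent.

SQL:
SELECT a.title, b.name AS agent
FROM tickets a
LEFT JOIN agents b ON a.agent_id = b.id

Result:
title          | agent
---------------+------
Missing icon   | Hank 
Bad redirect   | Tina 
Slow page load | Hank 
Crash on save  | Mia  
Race condition | Tina 
Stale cache    | Mia  
Off by one     | Eve  
Wrong total    | Eve  
Broken link    | NULL 


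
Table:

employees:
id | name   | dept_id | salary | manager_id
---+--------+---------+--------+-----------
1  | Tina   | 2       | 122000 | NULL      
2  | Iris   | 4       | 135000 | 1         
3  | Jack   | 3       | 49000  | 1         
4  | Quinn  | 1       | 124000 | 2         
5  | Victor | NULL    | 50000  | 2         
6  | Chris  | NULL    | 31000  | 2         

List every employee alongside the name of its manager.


This is a self-join: employees is joined to a second copy of itself, matching each row's manager_id to another row's id. Use LEFT JOIN so rows with manager_id=NULL are kept.
  - employee 1 (Tina): manager_id=NULL -> NULL
  - employee 2 (Iris): manager_id=1 -> Tina
  - employee 3 (Jack): manager_id=1 -> Tina
  - employee 4 (Quinn): manager_id=2 -> Iris
  - employee 5 (Victor): manager_id=2 -> Iris
  - employee 6 (Chris): manager_id=2 -> Iris

SQL:
SELECT a.name AS item, b.name AS manager
FROM employees a
LEFT JOIN employees b ON a.manager_id = b.id

Result:
item   | manager
-------+--------
Tina   | NULL   
Iris   | Tina   
Jack   | Tina   
Quinn  | Iris   
Victor | Iris   
Chris  | Iris   


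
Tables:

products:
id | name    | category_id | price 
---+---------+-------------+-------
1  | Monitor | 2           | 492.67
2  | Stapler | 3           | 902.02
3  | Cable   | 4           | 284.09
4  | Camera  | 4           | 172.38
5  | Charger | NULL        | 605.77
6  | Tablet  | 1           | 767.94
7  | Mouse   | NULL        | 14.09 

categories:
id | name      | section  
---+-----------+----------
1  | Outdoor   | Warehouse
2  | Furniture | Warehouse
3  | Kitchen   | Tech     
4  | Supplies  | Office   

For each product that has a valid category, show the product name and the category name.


INNER JOIN keeps only products rows whose category_id matches an id in categories. Walk through each product:
  - product 1 (Monitor): category_id=2 -> matches Furniture
  - product 2 (Stapler): category_id=3 -> matches Kitchen
  - product 3 (Cable): category_id=4 -> matches Supplies
  - product 4 (Camera): category_id=4 -> matches Supplies
  - product 5 (Charger): category_id=NULL, no match -> dropped
  - product 6 (Tablet): category_id=1 -> matches Outdoor
  - product 7 (Mouse): category_id=NULL, no match -> dropped
So 2 of 7 rows are dropped.

SQL:
SELECT a.name, b.name AS category
FROM products a
INNER JOIN categories b ON a.category_id = b.id

Result:
name    | category 
--------+----------
Monitor | Furniture
Stapler | Kitchen  
Cable   | Supplies 
Camera  | Supplies 
Tablet  | Outdoor  


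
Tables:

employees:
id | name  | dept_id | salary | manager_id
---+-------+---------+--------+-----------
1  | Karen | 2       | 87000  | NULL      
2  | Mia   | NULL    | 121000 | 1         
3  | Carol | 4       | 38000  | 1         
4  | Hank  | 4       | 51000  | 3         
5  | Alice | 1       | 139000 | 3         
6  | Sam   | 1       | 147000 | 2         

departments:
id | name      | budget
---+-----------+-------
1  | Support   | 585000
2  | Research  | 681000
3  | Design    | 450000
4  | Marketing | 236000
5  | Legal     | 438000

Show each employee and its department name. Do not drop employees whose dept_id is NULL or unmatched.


LEFT JOIN keeps every row from employees (the left table); where dept_id has no match in departments, the department columns become NULL. Walk through each employee:
  - employee 1 (Karen): dept_id=2 -> matches Research
  - employee 2 (Mia): dept_id=NULL, no match -> kept with NULL
  - employee 3 (Carol): dept_id=4 -> matches Marketing
  - employee 4 (Hank): dept_id=4 -> matches Marketing
  - employee 5 (Alice): dept_id=1 -> matches Support
  - employee 6 (Sam): dept_id=1 -> matches Support
All 6 rows appear; 1 has NULL department.

SQL:
SELECT a.name, b.name AS department
FROM employees a
LEFT JOIN departments b ON a.dept_id = b.id

Result:
name  | department
------+-----------
Karen | Research  
Mia   | NULL      
Carol | Marketing 
Hank  | Marketing 
Alice | Support   
Sam   | Support   


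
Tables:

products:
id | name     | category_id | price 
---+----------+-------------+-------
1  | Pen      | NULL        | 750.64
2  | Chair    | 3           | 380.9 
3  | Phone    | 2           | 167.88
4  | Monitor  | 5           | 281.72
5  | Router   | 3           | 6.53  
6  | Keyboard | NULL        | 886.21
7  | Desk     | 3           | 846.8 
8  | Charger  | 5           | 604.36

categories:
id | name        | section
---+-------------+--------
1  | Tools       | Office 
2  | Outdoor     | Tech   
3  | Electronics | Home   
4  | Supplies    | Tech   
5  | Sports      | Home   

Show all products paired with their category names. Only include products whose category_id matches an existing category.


INNER JOIN keeps only products rows whose category_id matches an id in categories. Walk through each product:
  - product 1 (Pen): category_id=NULL, no match -> dropped
  - product 2 (Chair): category_id=3 -> matches Electronics
  - product 3 (Phone): category_id=2 -> matches Outdoor
  - product 4 (Monitor): category_id=5 -> matches Sports
  - product 5 (Router): category_id=3 -> matches Electronics
  - product 6 (Keyboard): category_id=NULL, no match -> dropped
  - product 7 (Desk): category_id=3 -> matches Electronics
  - product 8 (Charger): category_id=5 -> matches Sports
So 2 of 8 rows are dropped.

SQL:
SELECT a.name, b.name AS category
FROM products a
INNER JOIN categories b ON a.category_id = b.id

Result:
name    | category   
--------+------------
Chair   | Electronics
Phone   | Outdoor    
Monitor | Sports     
Router  | Electronics
Desk    | Electronics
Charger | Sports     


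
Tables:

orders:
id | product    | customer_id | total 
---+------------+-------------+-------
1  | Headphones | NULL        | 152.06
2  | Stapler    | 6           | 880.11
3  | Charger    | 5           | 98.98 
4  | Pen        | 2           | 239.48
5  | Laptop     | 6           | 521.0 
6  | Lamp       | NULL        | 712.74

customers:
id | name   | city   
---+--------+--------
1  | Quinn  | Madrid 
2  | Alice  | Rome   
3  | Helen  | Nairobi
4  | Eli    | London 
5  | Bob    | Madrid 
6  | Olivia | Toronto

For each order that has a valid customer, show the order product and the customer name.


INNER JOIN keeps only orders rows whose customer_id matches an id in customers. Walk through each order:
  - order 1 (Headphones): customer_id=NULL, no match -> dropped
  - order 2 (Stapler): customer_id=6 -> matches Olivia
  - order 3 (Charger): customer_id=5 -> matches Bob
  - order 4 (Pen): customer_id=2 -> matches Alice
  - order 5 (Laptop): customer_id=6 -> matches Olivia
  - order 6 (Lamp): customer_id=NULL, no match -> dropped
So 2 of 6 rows are dropped.

SQL:
SELECT a.product, b.name AS customer
FROM orders a
INNER JOIN customers b ON a.customer_id = b.id

Result:
product | customer
--------+---------
Stapler | Olivia  
Charger | Bob     
Pen     | Alice   
Laptop  | Olivia  


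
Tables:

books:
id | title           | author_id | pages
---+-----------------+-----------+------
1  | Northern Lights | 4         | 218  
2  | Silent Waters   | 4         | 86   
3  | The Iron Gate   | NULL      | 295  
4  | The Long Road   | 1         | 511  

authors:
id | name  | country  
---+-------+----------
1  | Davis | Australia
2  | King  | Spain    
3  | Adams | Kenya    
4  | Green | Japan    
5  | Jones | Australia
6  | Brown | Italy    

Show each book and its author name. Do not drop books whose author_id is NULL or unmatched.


LEFT JOIN keeps every row from books (the left table); where author_id has no match in authors, the author columns become NULL. Walk through each book:
  - book 1 (Northern Lights): author_id=4 -> matches Green
  - book 2 (Silent Waters): author_id=4 -> matches Green
  - book 3 (The Iron Gate): author_id=NULL, no match -> kept with NULL
  - book 4 (The Long Road): author_id=1 -> matches Davis
All 4 rows appear; 1 has NULL author.

SQL:
SELECT a.title, b.name AS author
FROM books a
LEFT JOIN authors b ON a.author_id = b.id

Result:
title           | author
----------------+-------
Northern Lights | Green 
Silent Waters   | Green 
The Iron Gate   | NULL  
The Long Road   | Davis 


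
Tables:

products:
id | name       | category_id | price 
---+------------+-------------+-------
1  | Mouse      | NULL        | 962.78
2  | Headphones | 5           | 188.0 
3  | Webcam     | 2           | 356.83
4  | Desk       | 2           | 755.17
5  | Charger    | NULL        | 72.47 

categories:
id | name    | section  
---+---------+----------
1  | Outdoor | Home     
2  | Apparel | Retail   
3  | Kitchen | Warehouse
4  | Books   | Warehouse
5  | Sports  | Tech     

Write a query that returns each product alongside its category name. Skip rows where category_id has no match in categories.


INNER JOIN keeps only products rows whose category_id matches an id in categories. Walk through each product:
  - product 1 (Mouse): category_id=NULL, no match -> dropped
  - product 2 (Headphones): category_id=5 -> matches Sports
  - product 3 (Webcam): category_id=2 -> matches Apparel
  - product 4 (Desk): category_id=2 -> matches Apparel
  - product 5 (Charger): category_id=NULL, no match -> dropped
So 2 of 5 rows are dropped.

SQL:
SELECT a.name, b.name AS category
FROM products a
INNER JOIN categories b ON a.category_id = b.id

Result:
name       | category
-----------+---------
Headphones | Sports  
Webcam     | Apparel 
Desk       | Apparel 


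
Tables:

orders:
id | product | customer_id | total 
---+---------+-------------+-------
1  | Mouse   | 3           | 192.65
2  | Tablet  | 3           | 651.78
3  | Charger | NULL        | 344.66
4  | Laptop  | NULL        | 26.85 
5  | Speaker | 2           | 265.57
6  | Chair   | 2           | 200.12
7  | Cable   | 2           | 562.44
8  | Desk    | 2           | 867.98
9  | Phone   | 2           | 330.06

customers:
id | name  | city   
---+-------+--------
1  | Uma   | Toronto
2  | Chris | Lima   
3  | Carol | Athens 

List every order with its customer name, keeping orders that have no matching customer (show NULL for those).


LEFT JOIN keeps every row from orders (the left table); where customer_id has no match in customers, the customer columns become NULL. Walk through each order:
  - order 1 (Mouse): customer_id=3 -> matches Carol
  - order 2 (Tablet): customer_id=3 -> matches Carol
  - order 3 (Charger): customer_id=NULL, no match -> kept with NULL
  - order 4 (Laptop): customer_id=NULL, no match -> kept with NULL
  - order 5 (Speaker): customer_id=2 -> matches Chris
  - order 6 (Chair): customer_id=2 -> matches Chris
  - order 7 (Cable): customer_id=2 -> matches Chris
  - order 8 (Desk): customer_id=2 -> matches Chris
  - order 9 (Phone): customer_id=2 -> matches Chris
All 9 rows appear; 2 have NULL customer.

SQL:
SELECT a.product, b.name AS customer
FROM orders a
LEFT JOIN customers b ON a.customer_id = b.id

Result:
product | customer
--------+---------
Mouse   | Carol   
Tablet  | Carol   
Charger | NULL    
Laptop  | NULL    
Speaker | Chris   
Chair   | Chris   
Cable   | Chris   
Desk    | Chris   
Phone   | Chris   


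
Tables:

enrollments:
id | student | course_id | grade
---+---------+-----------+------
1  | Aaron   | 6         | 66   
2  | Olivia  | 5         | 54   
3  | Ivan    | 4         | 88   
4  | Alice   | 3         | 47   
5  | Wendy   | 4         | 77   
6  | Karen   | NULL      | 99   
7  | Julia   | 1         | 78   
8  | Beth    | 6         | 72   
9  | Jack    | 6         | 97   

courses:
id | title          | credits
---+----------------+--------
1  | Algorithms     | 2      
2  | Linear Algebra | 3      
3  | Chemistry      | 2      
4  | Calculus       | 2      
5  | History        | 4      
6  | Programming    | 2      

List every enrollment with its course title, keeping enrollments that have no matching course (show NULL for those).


LEFT JOIN keeps every row from enrollments (the left table); where course_id has no match in courses, the course columns become NULL. Walk through each enrollment:
  - enrollment 1 (Aaron): course_id=6 -> matches Programming
  - enrollment 2 (Olivia): course_id=5 -> matches History
  - enrollment 3 (Ivan): course_id=4 -> matches Calculus
  - enrollment 4 (Alice): course_id=3 -> matches Chemistry
  - enrollment 5 (Wendy): course_id=4 -> matches Calculus
  - enrollment 6 (Karen): course_id=NULL, no match -> kept with NULL
  - enrollment 7 (Julia): course_id=1 -> matches Algorithms
  - enrollment 8 (Beth): course_id=6 -> matches Programming
  - enrollment 9 (Jack): course_id=6 -> matches Programming
All 9 rows appear; 1 has NULL course.

SQL:
SELECT a.student, b.title AS course
FROM enrollments a
LEFT JOIN courses b ON a.course_id = b.id

Result:
student | course     
--------+------------
Aaron   | Programming
Olivia  | History    
Ivan    | Calculus   
Alice   | Chemistry  
Wendy   | Calculus   
Karen   | NULL       
Julia   | Algorithms 
Beth    | Programming
Jack    | Programming


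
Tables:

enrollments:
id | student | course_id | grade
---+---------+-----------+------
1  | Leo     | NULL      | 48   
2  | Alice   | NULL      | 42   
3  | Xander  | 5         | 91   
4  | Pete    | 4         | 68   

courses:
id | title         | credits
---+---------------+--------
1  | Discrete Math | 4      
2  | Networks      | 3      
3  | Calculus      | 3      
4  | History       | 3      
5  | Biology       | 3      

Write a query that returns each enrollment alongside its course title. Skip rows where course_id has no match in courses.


INNER JOIN keeps only enrollments rows whose course_id matches an id in courses. Walk through each enrollment:
  - enrollment 1 (Leo): course_id=NULL, no match -> dropped
  - enrollment 2 (Alice): course_id=NULL, no match -> dropped
  - enrollment 3 (Xander): course_id=5 -> matches Biology
  - enrollment 4 (Pete): course_id=4 -> matches History
So 2 of 4 rows are dropped.

SQL:
SELECT a.student, b.title AS course
FROM enrollments a
INNER JOIN courses b ON a.course_id = b.id

Result:
student | course 
--------+--------
Xander  | Biology
Pete    | History


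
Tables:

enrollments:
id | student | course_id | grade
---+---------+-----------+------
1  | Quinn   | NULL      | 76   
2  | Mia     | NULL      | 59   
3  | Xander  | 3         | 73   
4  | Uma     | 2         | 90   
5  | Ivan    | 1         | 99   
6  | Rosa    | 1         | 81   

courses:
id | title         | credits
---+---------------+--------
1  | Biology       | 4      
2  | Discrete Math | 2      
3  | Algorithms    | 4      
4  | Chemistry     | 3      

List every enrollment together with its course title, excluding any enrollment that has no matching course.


INNER JOIN keeps only enrollments rows whose course_id matches an id in courses. Walk through each enrollment:
  - enrollment 1 (Quinn): course_id=NULL, no match -> dropped
  - enrollment 2 (Mia): course_id=NULL, no match -> dropped
  - enrollment 3 (Xander): course_id=3 -> matches Algorithms
  - enrollment 4 (Uma): course_id=2 -> matches Discrete Math
  - enrollment 5 (Ivan): course_id=1 -> matches Biology
  - enrollment 6 (Rosa): course_id=1 -> matches Biology
So 2 of 6 rows are dropped.

SQL:
SELECT a.student, b.title AS course
FROM enrollments a
INNER JOIN courses b ON a.course_id = b.id

Result:
student | course       
--------+--------------
Xander  | Algorithms   
Uma     | Discrete Math
Ivan    | Biology      
Rosa    | Biology      


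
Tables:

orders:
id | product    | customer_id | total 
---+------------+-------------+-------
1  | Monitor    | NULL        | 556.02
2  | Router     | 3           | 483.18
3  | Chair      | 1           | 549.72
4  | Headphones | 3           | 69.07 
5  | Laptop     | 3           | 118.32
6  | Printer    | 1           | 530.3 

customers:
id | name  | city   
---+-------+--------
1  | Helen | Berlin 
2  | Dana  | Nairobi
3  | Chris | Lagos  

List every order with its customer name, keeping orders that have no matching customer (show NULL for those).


LEFT JOIN keeps every row from orders (the left table); where customer_id has no match in customers, the customer columns become NULL. Walk through each order:
  - order 1 (Monitor): customer_id=NULL, no match -> kept with NULL
  - order 2 (Router): customer_id=3 -> matches Chris
  - order 3 (Chair): customer_id=1 -> matches Helen
  - order 4 (Headphones): customer_id=3 -> matches Chris
  - order 5 (Laptop): customer_id=3 -> matches Chris
  - order 6 (Printer): customer_id=1 -> matches Helen
All 6 rows appear; 1 has NULL customer.

SQL:
SELECT a.product, b.name AS customer
FROM orders a
LEFT JOIN customers b ON a.customer_id = b.id

Result:
product    | customer
-----------+---------
Monitor    | NULL    
Router     | Chris   
Chair      | Helen   
Headphones | Chris   
Laptop     | Chris   
Printer    | Helen   


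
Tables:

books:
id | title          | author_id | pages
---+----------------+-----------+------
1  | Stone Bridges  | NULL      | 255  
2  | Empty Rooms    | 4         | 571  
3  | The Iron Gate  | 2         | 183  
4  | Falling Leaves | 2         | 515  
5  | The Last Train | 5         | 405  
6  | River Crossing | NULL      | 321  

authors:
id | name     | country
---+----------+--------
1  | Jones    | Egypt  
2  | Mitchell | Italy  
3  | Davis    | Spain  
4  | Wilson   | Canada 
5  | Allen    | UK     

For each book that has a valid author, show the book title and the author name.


INNER JOIN keeps only books rows whose author_id matches an id in authors. Walk through each book:
  - book 1 (Stone Bridges): author_id=NULL, no match -> dropped
  - book 2 (Empty Rooms): author_id=4 -> matches Wilson
  - book 3 (The Iron Gate): author_id=2 -> matches Mitchell
  - book 4 (Falling Leaves): author_id=2 -> matches Mitchell
  - book 5 (The Last Train): author_id=5 -> matches Allen
  - book 6 (River Crossing): author_id=NULL, no match -> dropped
So 2 of 6 rows are dropped.

SQL:
SELECT a.title, b.name AS author
FROM books a
INNER JOIN authors b ON a.author_id = b.id

Result:
title          | author  
---------------+---------
Empty Rooms    | Wilson  
The Iron Gate  | Mitchell
Falling Leaves | Mitchell
The Last Train | Allen   


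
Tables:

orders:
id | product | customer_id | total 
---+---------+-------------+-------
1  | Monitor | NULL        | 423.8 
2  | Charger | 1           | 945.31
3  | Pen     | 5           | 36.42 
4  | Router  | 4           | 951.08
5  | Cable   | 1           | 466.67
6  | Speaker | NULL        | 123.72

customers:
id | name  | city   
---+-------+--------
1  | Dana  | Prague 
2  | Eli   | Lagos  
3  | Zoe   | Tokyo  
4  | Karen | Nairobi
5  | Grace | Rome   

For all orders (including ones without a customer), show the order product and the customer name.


LEFT JOIN keeps every row from orders (the left table); where customer_id has no match in customers, the customer columns become NULL. Walk through each order:
  - order 1 (Monitor): customer_id=NULL, no match -> kept with NULL
  - order 2 (Charger): customer_id=1 -> matches Dana
  - order 3 (Pen): customer_id=5 -> matches Grace
  - order 4 (Router): customer_id=4 -> matches Karen
  - order 5 (Cable): customer_id=1 -> matches Dana
  - order 6 (Speaker): customer_id=NULL, no match -> kept with NULL
All 6 rows appear; 2 have NULL customer.

SQL:
SELECT a.product, b.name AS customer
FROM orders a
LEFT JOIN customers b ON a.customer_id = b.id

Result:
product | customer
--------+---------
Monitor | NULL    
Charger | Dana    
Pen     | Grace   
Router  | Karen   
Cable   | Dana    
Speaker | NULL    


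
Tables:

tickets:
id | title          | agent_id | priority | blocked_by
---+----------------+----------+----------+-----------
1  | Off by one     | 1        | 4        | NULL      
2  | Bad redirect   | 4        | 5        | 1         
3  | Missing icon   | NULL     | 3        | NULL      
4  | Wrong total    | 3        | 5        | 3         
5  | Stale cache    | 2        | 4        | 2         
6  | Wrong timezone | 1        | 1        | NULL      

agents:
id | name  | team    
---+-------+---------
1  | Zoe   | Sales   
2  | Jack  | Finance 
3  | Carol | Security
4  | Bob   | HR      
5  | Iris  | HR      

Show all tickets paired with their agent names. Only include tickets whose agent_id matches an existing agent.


INNER JOIN keeps only tickets rows whose agent_id matches an id in agents. Walk through each ticket:
  - ticket 1 (Off by one): agent_id=1 -> matches Zoe
  - ticket 2 (Bad redirect): agent_id=4 -> matches Bob
  - ticket 3 (Missing icon): agent_id=NULL, no match -> dropped
  - ticket 4 (Wrong total): agent_id=3 -> matches Carol
  - ticket 5 (Stale cache): agent_id=2 -> matches Jack
  - ticket 6 (Wrong timezone): agent_id=1 -> matches Zoe
So 1 of 6 rows is dropped.

SQL:
SELECT a.title, b.name AS agent
FROM tickets a
INNER JOIN agents b ON a.agent_id = b.id

Result:
title          | agent
---------------+------
Off by one     | Zoe  
Bad redirect   | Bob  
Wrong total    | Carol
Stale cache    | Jack 
Wrong timezone | Zoe  


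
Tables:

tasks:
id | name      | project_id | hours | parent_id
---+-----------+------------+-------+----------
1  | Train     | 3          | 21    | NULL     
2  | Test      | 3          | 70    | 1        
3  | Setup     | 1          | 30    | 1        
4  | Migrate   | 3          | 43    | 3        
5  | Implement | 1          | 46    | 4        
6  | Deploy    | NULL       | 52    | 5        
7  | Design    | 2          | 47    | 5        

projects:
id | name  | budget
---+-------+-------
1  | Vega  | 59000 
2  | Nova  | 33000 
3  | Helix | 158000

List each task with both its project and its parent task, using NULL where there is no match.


Two LEFT JOINs from the same base table tasks: one to projects via project_id, one to tasks itself via parent_id. Both are LEFT so every task is preserved.
Match against projects:
  - task 1 (Train): project_id=3 -> matches Helix
  - task 2 (Test): project_id=3 -> matches Helix
  - task 3 (Setup): project_id=1 -> matches Vega
  - task 4 (Migrate): project_id=3 -> matches Helix
  - task 5 (Implement): project_id=1 -> matches Vega
  - task 6 (Deploy): project_id=NULL, no match -> kept with NULL
  - task 7 (Design): project_id=2 -> matches Nova
Match against tasks (self):
  - task 1 (Train): parent_id=NULL -> NULL
  - task 2 (Test): parent_id=1 -> Train
  - task 3 (Setup): parent_id=1 -> Train
  - task 4 (Migrate): parent_id=3 -> Setup
  - task 5 (Implement): parent_id=4 -> Migrate
  - task 6 (Deploy): parent_id=5 -> Implement
  - task 7 (Design): parent_id=5 -> Implement

SQL:
SELECT a.name, b.name AS project, c.name AS parent
FROM tasks a
LEFT JOIN projects b ON a.project_id = b.id
LEFT JOIN tasks c ON a.parent_id = c.id

Result:
name      | project | parent   
----------+---------+----------
Train     | Helix   | NULL     
Test      | Helix   | Train    
Setup     | Vega    | Train    
Migrate   | Helix   | Setup    
Implement | Vega    | Migrate  
Deploy    | NULL    | Implement
Design    | Nova    | Implement


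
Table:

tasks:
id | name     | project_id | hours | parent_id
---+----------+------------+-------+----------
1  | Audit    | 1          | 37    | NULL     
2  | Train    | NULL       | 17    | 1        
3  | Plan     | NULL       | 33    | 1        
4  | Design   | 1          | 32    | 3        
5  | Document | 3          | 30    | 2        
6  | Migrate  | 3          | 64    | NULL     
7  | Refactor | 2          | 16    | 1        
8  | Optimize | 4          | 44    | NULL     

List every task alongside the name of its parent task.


This is a self-join: tasks is joined to a second copy of itself, matching each row's parent_id to another row's id. Use LEFT JOIN so rows with parent_id=NULL are kept.
  - task 1 (Audit): parent_id=NULL -> NULL
  - task 2 (Train): parent_id=1 -> Audit
  - task 3 (Plan): parent_id=1 -> Audit
  - task 4 (Design): parent_id=3 -> Plan
  - task 5 (Document): parent_id=2 -> Train
  - task 6 (Migrate): parent_id=NULL -> NULL
  - task 7 (Refactor): parent_id=1 -> Audit
  - task 8 (Optimize): parent_id=NULL -> NULL

SQL:
SELECT a.name AS item, b.name AS parent
FROM tasks a
LEFT JOIN tasks b ON a.parent_id = b.id

Result:
item     | parent
---------+-------
Audit    | NULL  
Train    | Audit 
Plan     | Audit 
Design   | Plan  
Document | Train 
Migrate  | NULL  
Refactor | Audit 
Optimize | NULL  


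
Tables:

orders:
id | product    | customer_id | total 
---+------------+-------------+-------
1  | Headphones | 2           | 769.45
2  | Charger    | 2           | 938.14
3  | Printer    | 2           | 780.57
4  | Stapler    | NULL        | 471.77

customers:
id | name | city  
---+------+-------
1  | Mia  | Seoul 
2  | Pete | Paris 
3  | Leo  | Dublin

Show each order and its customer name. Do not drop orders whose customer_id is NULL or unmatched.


LEFT JOIN keeps every row from orders (the left table); where customer_id has no match in customers, the customer columns become NULL. Walk through each order:
  - order 1 (Headphones): customer_id=2 -> matches Pete
  - order 2 (Charger): customer_id=2 -> matches Pete
  - order 3 (Printer): customer_id=2 -> matches Pete
  - order 4 (Stapler): customer_id=NULL, no match -> kept with NULL
All 4 rows appear; 1 has NULL customer.

SQL:
SELECT a.product, b.name AS customer
FROM orders a
LEFT JOIN customers b ON a.customer_id = b.id

Result:
product    | customer
-----------+---------
Headphones | Pete    
Charger    | Pete    
Printer    | Pete    
Stapler    | NULL    


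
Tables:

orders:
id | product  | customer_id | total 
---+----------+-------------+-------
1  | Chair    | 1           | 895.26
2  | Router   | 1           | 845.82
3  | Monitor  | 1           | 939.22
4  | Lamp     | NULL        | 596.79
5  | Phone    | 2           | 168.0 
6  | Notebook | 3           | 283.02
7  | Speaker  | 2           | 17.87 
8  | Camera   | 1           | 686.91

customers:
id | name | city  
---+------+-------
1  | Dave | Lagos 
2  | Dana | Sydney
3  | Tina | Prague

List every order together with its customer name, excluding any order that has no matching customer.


INNER JOIN keeps only orders rows whose customer_id matches an id in customers. Walk through each order:
  - order 1 (Chair): customer_id=1 -> matches Dave
  - order 2 (Router): customer_id=1 -> matches Dave
  - order 3 (Monitor): customer_id=1 -> matches Dave
  - order 4 (Lamp): customer_id=NULL, no match -> dropped
  - order 5 (Phone): customer_id=2 -> matches Dana
  - order 6 (Notebook): customer_id=3 -> matches Tina
  - order 7 (Speaker): customer_id=2 -> matches Dana
  - order 8 (Camera): customer_id=1 -> matches Dave
So 1 of 8 rows is dropped.

SQL:
SELECT a.product, b.name AS customer
FROM orders a
INNER JOIN customers b ON a.customer_id = b.id

Result:
product  | customer
---------+---------
Chair    | Dave    
Router   | Dave    
Monitor  | Dave    
Phone    | Dana    
Notebook | Tina    
Speaker  | Dana    
Camera   | Dave    


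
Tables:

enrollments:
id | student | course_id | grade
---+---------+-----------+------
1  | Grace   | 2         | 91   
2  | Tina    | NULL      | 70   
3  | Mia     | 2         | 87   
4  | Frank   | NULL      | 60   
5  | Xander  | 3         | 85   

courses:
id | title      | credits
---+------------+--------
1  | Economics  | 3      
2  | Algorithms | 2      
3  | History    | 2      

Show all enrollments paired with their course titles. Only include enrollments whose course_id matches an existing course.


INNER JOIN keeps only enrollments rows whose course_id matches an id in courses. Walk through each enrollment:
  - enrollment 1 (Grace): course_id=2 -> matches Algorithms
  - enrollment 2 (Tina): course_id=NULL, no match -> dropped
  - enrollment 3 (Mia): course_id=2 -> matches Algorithms
  - enrollment 4 (Frank): course_id=NULL, no match -> dropped
  - enrollment 5 (Xander): course_id=3 -> matches History
So 2 of 5 rows are dropped.

SQL:
SELECT a.student, b.title AS course
FROM enrollments a
INNER JOIN courses b ON a.course_id = b.id

Result:
student | course    
--------+-----------
Grace   | Algorithms
Mia     | Algorithms
Xander  | History   


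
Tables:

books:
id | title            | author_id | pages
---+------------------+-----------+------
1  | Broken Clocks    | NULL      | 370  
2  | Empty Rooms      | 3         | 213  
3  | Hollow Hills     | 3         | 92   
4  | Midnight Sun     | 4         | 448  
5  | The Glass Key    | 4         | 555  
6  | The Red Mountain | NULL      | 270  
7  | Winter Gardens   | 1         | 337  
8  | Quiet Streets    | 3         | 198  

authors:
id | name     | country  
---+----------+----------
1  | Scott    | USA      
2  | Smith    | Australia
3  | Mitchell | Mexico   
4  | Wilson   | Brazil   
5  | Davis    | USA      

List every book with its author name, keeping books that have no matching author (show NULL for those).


LEFT JOIN keeps every row from books (the left table); where author_id has no match in authors, the author columns become NULL. Walk through each book:
  - book 1 (Broken Clocks): author_id=NULL, no match -> kept with NULL
  - book 2 (Empty Rooms): author_id=3 -> matches Mitchell
  - book 3 (Hollow Hills): author_id=3 -> matches Mitchell
  - book 4 (Midnight Sun): author_id=4 -> matches Wilson
  - book 5 (The Glass Key): author_id=4 -> matches Wilson
  - book 6 (The Red Mountain): author_id=NULL, no match -> kept with NULL
  - book 7 (Winter Gardens): author_id=1 -> matches Scott
  - book 8 (Quiet Streets): author_id=3 -> matches Mitchell
All 8 rows appear; 2 have NULL author.

SQL:
SELECT a.title, b.name AS author
FROM books a
LEFT JOIN authors b ON a.author_id = b.id

Result:
title            | author  
-----------------+---------
Broken Clocks    | NULL    
Empty Rooms      | Mitchell
Hollow Hills     | Mitchell
Midnight Sun     | Wilson  
The Glass Key    | Wilson  
The Red Mountain | NULL    
Winter Gardens   | Scott   
Quiet Streets    | Mitchell


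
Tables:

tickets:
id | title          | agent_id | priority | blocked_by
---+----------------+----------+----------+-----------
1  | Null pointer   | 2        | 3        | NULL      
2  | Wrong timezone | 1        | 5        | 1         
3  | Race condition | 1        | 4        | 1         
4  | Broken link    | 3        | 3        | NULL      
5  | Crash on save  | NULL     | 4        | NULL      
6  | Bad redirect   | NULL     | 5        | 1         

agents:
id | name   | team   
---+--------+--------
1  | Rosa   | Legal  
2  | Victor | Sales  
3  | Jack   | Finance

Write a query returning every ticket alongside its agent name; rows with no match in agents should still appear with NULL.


LEFT JOIN keeps every row from tickets (the left table); where agent_id has no match in agents, the agent columns become NULL. Walk through each ticket:
  - ticket 1 (Null pointer): agent_id=2 -> matches Victor
  - ticket 2 (Wrong timezone): agent_id=1 -> matches Rosa
  - ticket 3 (Race condition): agent_id=1 -> matches Rosa
  - ticket 4 (Broken link): agent_id=3 -> matches Jack
  - ticket 5 (Crash on save): agent_id=NULL, no match -> kept with NULL
  - ticket 6 (Bad redirect): agent_id=NULL, no match -> kept with NULL
All 6 rows appear; 2 have NULL agent.

SQL:
SELECT a.title, b.name AS agent
FROM tickets a
LEFT JOIN agents b ON a.agent_id = b.id

Result:
title          | agent 
---------------+-------
Null pointer   | Victor
Wrong timezone | Rosa  
Race condition | Rosa  
Broken link    | Jack  
Crash on save  | NULL  
Bad redirect   | NULL  


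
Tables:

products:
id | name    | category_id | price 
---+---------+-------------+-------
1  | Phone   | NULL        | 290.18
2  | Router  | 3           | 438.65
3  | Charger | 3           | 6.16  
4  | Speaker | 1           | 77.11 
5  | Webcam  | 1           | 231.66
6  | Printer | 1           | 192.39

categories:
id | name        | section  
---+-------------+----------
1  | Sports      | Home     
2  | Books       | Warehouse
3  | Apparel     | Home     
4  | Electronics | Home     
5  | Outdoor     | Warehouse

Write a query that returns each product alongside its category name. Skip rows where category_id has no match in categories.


INNER JOIN keeps only products rows whose category_id matches an id in categories. Walk through each product:
  - product 1 (Phone): category_id=NULL, no match -> dropped
  - product 2 (Router): category_id=3 -> matches Apparel
  - product 3 (Charger): category_id=3 -> matches Apparel
  - product 4 (Speaker): category_id=1 -> matches Sports
  - product 5 (Webcam): category_id=1 -> matches Sports
  - product 6 (Printer): category_id=1 -> matches Sports
So 1 of 6 rows is dropped.

SQL:
SELECT a.name, b.name AS category
FROM products a
INNER JOIN categories b ON a.category_id = b.id

Result:
name    | category
--------+---------
Router  | Apparel 
Charger | Apparel 
Speaker | Sports  
Webcam  | Sports  
Printer | Sports  


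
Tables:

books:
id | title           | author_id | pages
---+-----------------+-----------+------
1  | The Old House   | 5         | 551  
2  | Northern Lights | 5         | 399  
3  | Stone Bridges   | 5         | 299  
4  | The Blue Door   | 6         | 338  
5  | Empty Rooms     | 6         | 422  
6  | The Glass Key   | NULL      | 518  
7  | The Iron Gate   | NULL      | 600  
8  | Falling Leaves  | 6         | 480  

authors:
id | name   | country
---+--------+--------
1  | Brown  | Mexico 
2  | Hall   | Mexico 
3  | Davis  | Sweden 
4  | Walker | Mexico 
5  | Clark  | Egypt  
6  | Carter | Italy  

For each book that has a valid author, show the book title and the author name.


INNER JOIN keeps only books rows whose author_id matches an id in authors. Walk through each book:
  - book 1 (The Old House): author_id=5 -> matches Clark
  - book 2 (Northern Lights): author_id=5 -> matches Clark
  - book 3 (Stone Bridges): author_id=5 -> matches Clark
  - book 4 (The Blue Door): author_id=6 -> matches Carter
  - book 5 (Empty Rooms): author_id=6 -> matches Carter
  - book 6 (The Glass Key): author_id=NULL, no match -> dropped
  - book 7 (The Iron Gate): author_id=NULL, no match -> dropped
  - book 8 (Falling Leaves): author_id=6 -> matches Carter
So 2 of 8 rows are dropped.

SQL:
SELECT a.title, b.name AS author
FROM books a
INNER JOIN authors b ON a.author_id = b.id

Result:
title           | author
----------------+-------
The Old House   | Clark 
Northern Lights | Clark 
Stone Bridges   | Clark 
The Blue Door   | Carter
Empty Rooms     | Carter
Falling Leaves  | Carter


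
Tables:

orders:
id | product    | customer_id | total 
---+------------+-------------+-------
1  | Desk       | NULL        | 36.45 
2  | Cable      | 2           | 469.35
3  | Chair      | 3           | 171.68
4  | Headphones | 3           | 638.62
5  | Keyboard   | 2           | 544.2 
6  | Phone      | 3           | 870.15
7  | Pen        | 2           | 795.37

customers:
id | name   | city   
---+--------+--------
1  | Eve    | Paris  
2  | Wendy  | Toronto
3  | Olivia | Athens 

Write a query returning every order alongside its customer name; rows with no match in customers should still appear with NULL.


LEFT JOIN keeps every row from orders (the left table); where customer_id has no match in customers, the customer columns become NULL. Walk through each order:
  - order 1 (Desk): customer_id=NULL, no match -> kept with NULL
  - order 2 (Cable): customer_id=2 -> matches Wendy
  - order 3 (Chair): customer_id=3 -> matches Olivia
  - order 4 (Headphones): customer_id=3 -> matches Olivia
  - order 5 (Keyboard): customer_id=2 -> matches Wendy
  - order 6 (Phone): customer_id=3 -> matches Olivia
  - order 7 (Pen): customer_id=2 -> matches Wendy
All 7 rows appear; 1 has NULL customer.

SQL:
SELECT a.product, b.name AS customer
FROM orders a
LEFT JOIN customers b ON a.customer_id = b.id

Result:
product    | customer
-----------+---------
Desk       | NULL    
Cable      | Wendy   
Chair      | Olivia  
Headphones | Olivia  
Keyboard   | Wendy   
Phone      | Olivia  
Pen        | Wendy   


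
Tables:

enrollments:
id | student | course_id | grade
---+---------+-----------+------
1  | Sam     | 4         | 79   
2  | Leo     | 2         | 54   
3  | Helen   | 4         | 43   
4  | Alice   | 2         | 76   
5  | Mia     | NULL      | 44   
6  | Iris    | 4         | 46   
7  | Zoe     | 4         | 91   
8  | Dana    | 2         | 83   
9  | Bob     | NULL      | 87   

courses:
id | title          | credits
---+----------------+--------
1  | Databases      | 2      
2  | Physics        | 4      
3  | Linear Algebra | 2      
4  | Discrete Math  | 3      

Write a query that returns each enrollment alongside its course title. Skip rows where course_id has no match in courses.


INNER JOIN keeps only enrollments rows whose course_id matches an id in courses. Walk through each enrollment:
  - enrollment 1 (Sam): course_id=4 -> matches Discrete Math
  - enrollment 2 (Leo): course_id=2 -> matches Physics
  - enrollment 3 (Helen): course_id=4 -> matches Discrete Math
  - enrollment 4 (Alice): course_id=2 -> matches Physics
  - enrollment 5 (Mia): course_id=NULL, no match -> dropped
  - enrollment 6 (Iris): course_id=4 -> matches Discrete Math
  - enrollment 7 (Zoe): course_id=4 -> matches Discrete Math
  - enrollment 8 (Dana): course_id=2 -> matches Physics
  - enrollment 9 (Bob): course_id=NULL, no match -> dropped
So 2 of 9 rows are dropped.

SQL:
SELECT a.student, b.title AS course
FROM enrollments a
INNER JOIN courses b ON a.course_id = b.id

Result:
student | course       
--------+--------------
Sam     | Discrete Math
Leo     | Physics      
Helen   | Discrete Math
Alice   | Physics      
Iris    | Discrete Math
Zoe     | Discrete Math
Dana    | Physics      


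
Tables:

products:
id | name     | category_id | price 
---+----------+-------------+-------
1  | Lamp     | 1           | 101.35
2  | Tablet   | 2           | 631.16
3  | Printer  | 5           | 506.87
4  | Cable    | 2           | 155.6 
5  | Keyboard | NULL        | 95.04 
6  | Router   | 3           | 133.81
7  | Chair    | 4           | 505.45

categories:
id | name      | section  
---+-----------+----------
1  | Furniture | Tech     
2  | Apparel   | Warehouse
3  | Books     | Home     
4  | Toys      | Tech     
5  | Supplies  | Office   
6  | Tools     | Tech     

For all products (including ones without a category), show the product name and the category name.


LEFT JOIN keeps every row from products (the left table); where category_id has no match in categories, the category columns become NULL. Walk through each product:
  - product 1 (Lamp): category_id=1 -> matches Furniture
  - product 2 (Tablet): category_id=2 -> matches Apparel
  - product 3 (Printer): category_id=5 -> matches Supplies
  - product 4 (Cable): category_id=2 -> matches Apparel
  - product 5 (Keyboard): category_id=NULL, no match -> kept with NULL
  - product 6 (Router): category_id=3 -> matches Books
  - product 7 (Chair): category_id=4 -> matches Toys
All 7 rows appear; 1 has NULL category.

SQL:
SELECT a.name, b.name AS category
FROM products a
LEFT JOIN categories b ON a.category_id = b.id

Result:
name     | category 
---------+----------
Lamp     | Furniture
Tablet   | Apparel  
Printer  | Supplies 
Cable    | Apparel  
Keyboard | NULL     
Router   | Books    
Chair    | Toys     
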